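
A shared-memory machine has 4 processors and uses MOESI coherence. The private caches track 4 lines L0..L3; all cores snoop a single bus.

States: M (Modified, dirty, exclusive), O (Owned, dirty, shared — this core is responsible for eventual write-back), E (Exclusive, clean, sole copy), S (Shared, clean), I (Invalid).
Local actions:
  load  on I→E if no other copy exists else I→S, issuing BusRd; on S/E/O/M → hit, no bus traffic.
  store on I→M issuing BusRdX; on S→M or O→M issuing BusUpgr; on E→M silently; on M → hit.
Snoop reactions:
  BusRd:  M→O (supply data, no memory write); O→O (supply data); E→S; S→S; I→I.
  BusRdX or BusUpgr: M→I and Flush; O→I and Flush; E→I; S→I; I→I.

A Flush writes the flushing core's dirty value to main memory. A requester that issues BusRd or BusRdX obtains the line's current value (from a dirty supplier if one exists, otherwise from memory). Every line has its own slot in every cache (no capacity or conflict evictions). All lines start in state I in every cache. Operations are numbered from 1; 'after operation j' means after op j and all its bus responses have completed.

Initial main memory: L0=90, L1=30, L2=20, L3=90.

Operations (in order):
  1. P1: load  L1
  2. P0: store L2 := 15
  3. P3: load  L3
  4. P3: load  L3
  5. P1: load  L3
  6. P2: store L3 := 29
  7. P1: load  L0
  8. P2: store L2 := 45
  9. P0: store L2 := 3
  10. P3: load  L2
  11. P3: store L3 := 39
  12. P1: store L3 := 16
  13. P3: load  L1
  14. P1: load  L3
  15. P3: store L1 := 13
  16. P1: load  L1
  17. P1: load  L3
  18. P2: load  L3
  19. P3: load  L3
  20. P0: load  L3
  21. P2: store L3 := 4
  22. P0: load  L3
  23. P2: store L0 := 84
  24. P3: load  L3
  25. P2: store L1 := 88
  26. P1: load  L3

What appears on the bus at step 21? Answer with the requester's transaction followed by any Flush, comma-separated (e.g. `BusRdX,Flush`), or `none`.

bus = BusUpgr,Flush

1. P1: load  L1  bus=[BusRd]  L1: P0=I P1=E P2=I P3=I  mem[L1]=30
2. P0: store L2 := 15  bus=[BusRdX]  L2: P0=M P1=I P2=I P3=I  mem[L2]=20
3. P3: load  L3  bus=[BusRd]  L3: P0=I P1=I P2=I P3=E  mem[L3]=90
4. P3: load  L3  bus=[-]  L3: P0=I P1=I P2=I P3=E  mem[L3]=90
5. P1: load  L3  bus=[BusRd]  L3: P0=I P1=S P2=I P3=S  mem[L3]=90
6. P2: store L3 := 29  bus=[BusRdX]  L3: P0=I P1=I P2=M P3=I  mem[L3]=90
7. P1: load  L0  bus=[BusRd]  L0: P0=I P1=E P2=I P3=I  mem[L0]=90
8. P2: store L2 := 45  bus=[BusRdX,Flush]  L2: P0=I P1=I P2=M P3=I  mem[L2]=15
9. P0: store L2 := 3  bus=[BusRdX,Flush]  L2: P0=M P1=I P2=I P3=I  mem[L2]=45
10. P3: load  L2  bus=[BusRd]  L2: P0=O P1=I P2=I P3=S  mem[L2]=45
11. P3: store L3 := 39  bus=[BusRdX,Flush]  L3: P0=I P1=I P2=I P3=M  mem[L3]=29
12. P1: store L3 := 16  bus=[BusRdX,Flush]  L3: P0=I P1=M P2=I P3=I  mem[L3]=39
13. P3: load  L1  bus=[BusRd]  L1: P0=I P1=S P2=I P3=S  mem[L1]=30
14. P1: load  L3  bus=[-]  L3: P0=I P1=M P2=I P3=I  mem[L3]=39
15. P3: store L1 := 13  bus=[BusUpgr]  L1: P0=I P1=I P2=I P3=M  mem[L1]=30
16. P1: load  L1  bus=[BusRd]  L1: P0=I P1=S P2=I P3=O  mem[L1]=30
17. P1: load  L3  bus=[-]  L3: P0=I P1=M P2=I P3=I  mem[L3]=39
18. P2: load  L3  bus=[BusRd]  L3: P0=I P1=O P2=S P3=I  mem[L3]=39
19. P3: load  L3  bus=[BusRd]  L3: P0=I P1=O P2=S P3=S  mem[L3]=39
20. P0: load  L3  bus=[BusRd]  L3: P0=S P1=O P2=S P3=S  mem[L3]=39
21. P2: store L3 := 4  bus=[BusUpgr,Flush]  L3: P0=I P1=I P2=M P3=I  mem[L3]=16
22. P0: load  L3  bus=[BusRd]  L3: P0=S P1=I P2=O P3=I  mem[L3]=16
23. P2: store L0 := 84  bus=[BusRdX]  L0: P0=I P1=I P2=M P3=I  mem[L0]=90
24. P3: load  L3  bus=[BusRd]  L3: P0=S P1=I P2=O P3=S  mem[L3]=16
25. P2: store L1 := 88  bus=[BusRdX,Flush]  L1: P0=I P1=I P2=M P3=I  mem[L1]=13
26. P1: load  L3  bus=[BusRd]  L3: P0=S P1=S P2=O P3=S  mem[L3]=16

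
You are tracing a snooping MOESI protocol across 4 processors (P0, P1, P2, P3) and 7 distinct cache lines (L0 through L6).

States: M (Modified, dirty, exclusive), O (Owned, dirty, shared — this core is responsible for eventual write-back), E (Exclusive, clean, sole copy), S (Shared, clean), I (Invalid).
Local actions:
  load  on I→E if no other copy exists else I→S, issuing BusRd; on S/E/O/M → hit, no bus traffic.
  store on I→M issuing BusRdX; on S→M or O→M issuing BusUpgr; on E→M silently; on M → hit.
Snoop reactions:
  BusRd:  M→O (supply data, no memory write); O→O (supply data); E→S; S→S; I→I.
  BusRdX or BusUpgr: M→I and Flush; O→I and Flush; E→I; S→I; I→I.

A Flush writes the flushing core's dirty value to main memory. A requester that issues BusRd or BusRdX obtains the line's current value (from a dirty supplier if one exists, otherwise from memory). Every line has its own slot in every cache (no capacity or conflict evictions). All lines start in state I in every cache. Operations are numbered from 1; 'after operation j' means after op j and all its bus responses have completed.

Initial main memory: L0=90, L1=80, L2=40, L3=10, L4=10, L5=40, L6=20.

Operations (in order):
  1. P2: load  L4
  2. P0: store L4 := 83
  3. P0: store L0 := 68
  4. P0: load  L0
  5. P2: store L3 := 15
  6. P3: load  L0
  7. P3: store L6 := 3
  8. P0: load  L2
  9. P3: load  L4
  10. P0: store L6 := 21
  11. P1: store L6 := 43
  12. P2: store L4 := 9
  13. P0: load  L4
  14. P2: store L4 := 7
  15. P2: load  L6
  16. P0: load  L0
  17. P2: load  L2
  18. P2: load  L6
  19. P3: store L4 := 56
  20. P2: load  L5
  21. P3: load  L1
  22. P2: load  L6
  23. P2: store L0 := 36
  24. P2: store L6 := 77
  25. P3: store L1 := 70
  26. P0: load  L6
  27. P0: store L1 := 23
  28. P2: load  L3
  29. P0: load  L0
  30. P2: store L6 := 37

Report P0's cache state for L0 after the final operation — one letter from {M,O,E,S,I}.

[1] P2: load  L4 | P0:I, P1:I, P2:E(10), P3:I | bus: BusRd
[2] P0: store L4 := 83 | P0:M(83), P1:I, P2:I, P3:I | bus: BusRdX
[3] P0: store L0 := 68 | P0:M(68), P1:I, P2:I, P3:I | bus: BusRdX
[4] P0: load  L0 | P0:M(68), P1:I, P2:I, P3:I | bus: none
[5] P2: store L3 := 15 | P0:I, P1:I, P2:M(15), P3:I | bus: BusRdX
[6] P3: load  L0 | P0:O(68), P1:I, P2:I, P3:S(68) | bus: BusRd
[7] P3: store L6 := 3 | P0:I, P1:I, P2:I, P3:M(3) | bus: BusRdX
[8] P0: load  L2 | P0:E(40), P1:I, P2:I, P3:I | bus: BusRd
[9] P3: load  L4 | P0:O(83), P1:I, P2:I, P3:S(83) | bus: BusRd
[10] P0: store L6 := 21 | P0:M(21), P1:I, P2:I, P3:I | bus: BusRdX,Flush
[11] P1: store L6 := 43 | P0:I, P1:M(43), P2:I, P3:I | bus: BusRdX,Flush
[12] P2: store L4 := 9 | P0:I, P1:I, P2:M(9), P3:I | bus: BusRdX,Flush
[13] P0: load  L4 | P0:S(9), P1:I, P2:O(9), P3:I | bus: BusRd
[14] P2: store L4 := 7 | P0:I, P1:I, P2:M(7), P3:I | bus: BusUpgr
[15] P2: load  L6 | P0:I, P1:O(43), P2:S(43), P3:I | bus: BusRd
[16] P0: load  L0 | P0:O(68), P1:I, P2:I, P3:S(68) | bus: none
[17] P2: load  L2 | P0:S(40), P1:I, P2:S(40), P3:I | bus: BusRd
[18] P2: load  L6 | P0:I, P1:O(43), P2:S(43), P3:I | bus: none
[19] P3: store L4 := 56 | P0:I, P1:I, P2:I, P3:M(56) | bus: BusRdX,Flush
[20] P2: load  L5 | P0:I, P1:I, P2:E(40), P3:I | bus: BusRd
[21] P3: load  L1 | P0:I, P1:I, P2:I, P3:E(80) | bus: BusRd
[22] P2: load  L6 | P0:I, P1:O(43), P2:S(43), P3:I | bus: none
[23] P2: store L0 := 36 | P0:I, P1:I, P2:M(36), P3:I | bus: BusRdX,Flush
[24] P2: store L6 := 77 | P0:I, P1:I, P2:M(77), P3:I | bus: BusUpgr,Flush
[25] P3: store L1 := 70 | P0:I, P1:I, P2:I, P3:M(70) | bus: none
[26] P0: load  L6 | P0:S(77), P1:I, P2:O(77), P3:I | bus: BusRd
[27] P0: store L1 := 23 | P0:M(23), P1:I, P2:I, P3:I | bus: BusRdX,Flush
[28] P2: load  L3 | P0:I, P1:I, P2:M(15), P3:I | bus: none
[29] P0: load  L0 | P0:S(36), P1:I, P2:O(36), P3:I | bus: BusRd
[30] P2: store L6 := 37 | P0:I, P1:I, P2:M(37), P3:I | bus: BusUpgr

state = S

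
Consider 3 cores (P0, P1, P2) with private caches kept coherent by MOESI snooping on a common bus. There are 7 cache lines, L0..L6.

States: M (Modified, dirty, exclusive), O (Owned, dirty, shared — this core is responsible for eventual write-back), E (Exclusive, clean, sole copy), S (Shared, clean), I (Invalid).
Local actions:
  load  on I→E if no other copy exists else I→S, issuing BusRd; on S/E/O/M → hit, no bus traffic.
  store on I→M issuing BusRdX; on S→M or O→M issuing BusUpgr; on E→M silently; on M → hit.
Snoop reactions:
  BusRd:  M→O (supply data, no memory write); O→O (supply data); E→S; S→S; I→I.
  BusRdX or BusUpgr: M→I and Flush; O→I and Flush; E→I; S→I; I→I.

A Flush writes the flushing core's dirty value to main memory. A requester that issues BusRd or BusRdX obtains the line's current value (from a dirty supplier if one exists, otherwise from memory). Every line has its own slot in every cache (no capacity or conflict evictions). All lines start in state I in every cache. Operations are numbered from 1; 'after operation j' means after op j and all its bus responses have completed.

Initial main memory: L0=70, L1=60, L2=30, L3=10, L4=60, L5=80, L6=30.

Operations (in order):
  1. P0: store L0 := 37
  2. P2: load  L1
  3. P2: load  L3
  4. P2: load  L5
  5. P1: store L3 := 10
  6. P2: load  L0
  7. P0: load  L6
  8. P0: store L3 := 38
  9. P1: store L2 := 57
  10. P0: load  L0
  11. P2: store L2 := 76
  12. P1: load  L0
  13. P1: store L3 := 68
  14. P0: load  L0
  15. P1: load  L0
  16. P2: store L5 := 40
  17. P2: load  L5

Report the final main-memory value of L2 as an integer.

step 1: P0: store L0 := 37  ⟶  MII  (L0)  txn=BusRdX  M[L0]=70
step 2: P2: load  L1  ⟶  IIE  (L1)  txn=BusRd  M[L1]=60
step 3: P2: load  L3  ⟶  IIE  (L3)  txn=BusRd  M[L3]=10
step 4: P2: load  L5  ⟶  IIE  (L5)  txn=BusRd  M[L5]=80
step 5: P1: store L3 := 10  ⟶  IMI  (L3)  txn=BusRdX  M[L3]=10
step 6: P2: load  L0  ⟶  OIS  (L0)  txn=BusRd  M[L0]=70
step 7: P0: load  L6  ⟶  EII  (L6)  txn=BusRd  M[L6]=30
step 8: P0: store L3 := 38  ⟶  MII  (L3)  txn=BusRdX+Flush  M[L3]=10
step 9: P1: store L2 := 57  ⟶  IMI  (L2)  txn=BusRdX  M[L2]=30
step 10: P0: load  L0  ⟶  OIS  (L0)  txn=∅  M[L0]=70
step 11: P2: store L2 := 76  ⟶  IIM  (L2)  txn=BusRdX+Flush  M[L2]=57
step 12: P1: load  L0  ⟶  OSS  (L0)  txn=BusRd  M[L0]=70
step 13: P1: store L3 := 68  ⟶  IMI  (L3)  txn=BusRdX+Flush  M[L3]=38
step 14: P0: load  L0  ⟶  OSS  (L0)  txn=∅  M[L0]=70
step 15: P1: load  L0  ⟶  OSS  (L0)  txn=∅  M[L0]=70
step 16: P2: store L5 := 40  ⟶  IIM  (L5)  txn=∅  M[L5]=80
step 17: P2: load  L5  ⟶  IIM  (L5)  txn=∅  M[L5]=80

memory[L2] = 57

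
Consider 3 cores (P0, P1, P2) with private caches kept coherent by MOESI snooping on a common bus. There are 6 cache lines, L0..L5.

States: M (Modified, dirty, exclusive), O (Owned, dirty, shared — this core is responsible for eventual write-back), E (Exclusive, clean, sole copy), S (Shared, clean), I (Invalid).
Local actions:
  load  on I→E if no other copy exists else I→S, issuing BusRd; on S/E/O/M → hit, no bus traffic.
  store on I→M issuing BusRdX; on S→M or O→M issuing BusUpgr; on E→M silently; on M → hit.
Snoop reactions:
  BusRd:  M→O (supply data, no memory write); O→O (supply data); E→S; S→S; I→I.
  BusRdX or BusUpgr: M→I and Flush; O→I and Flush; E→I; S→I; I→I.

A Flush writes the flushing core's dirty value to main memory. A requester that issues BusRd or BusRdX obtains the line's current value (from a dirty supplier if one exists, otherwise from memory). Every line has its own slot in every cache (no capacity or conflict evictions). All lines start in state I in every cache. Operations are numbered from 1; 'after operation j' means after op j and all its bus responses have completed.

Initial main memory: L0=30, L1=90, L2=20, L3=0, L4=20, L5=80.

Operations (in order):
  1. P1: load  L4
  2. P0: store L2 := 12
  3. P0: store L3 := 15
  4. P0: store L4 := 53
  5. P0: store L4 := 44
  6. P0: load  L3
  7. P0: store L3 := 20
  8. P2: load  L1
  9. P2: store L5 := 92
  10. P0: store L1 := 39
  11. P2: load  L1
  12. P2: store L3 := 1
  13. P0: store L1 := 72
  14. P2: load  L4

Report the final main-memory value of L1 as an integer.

memory[L1] = 90

  op1 P1: load  L4 → I/E/I on L4; bus BusRd; mem=20
  op2 P0: store L2 := 12 → M/I/I on L2; bus BusRdX; mem=20
  op3 P0: store L3 := 15 → M/I/I on L3; bus BusRdX; mem=0
  op4 P0: store L4 := 53 → M/I/I on L4; bus BusRdX; mem=20
  op5 P0: store L4 := 44 → M/I/I on L4; bus (none); mem=20
  op6 P0: load  L3 → M/I/I on L3; bus (none); mem=0
  op7 P0: store L3 := 20 → M/I/I on L3; bus (none); mem=0
  op8 P2: load  L1 → I/I/E on L1; bus BusRd; mem=90
  op9 P2: store L5 := 92 → I/I/M on L5; bus BusRdX; mem=80
  op10 P0: store L1 := 39 → M/I/I on L1; bus BusRdX; mem=90
  op11 P2: load  L1 → O/I/S on L1; bus BusRd; mem=90
  op12 P2: store L3 := 1 → I/I/M on L3; bus BusRdX Flush; mem=20
  op13 P0: store L1 := 72 → M/I/I on L1; bus BusUpgr; mem=90
  op14 P2: load  L4 → O/I/S on L4; bus BusRd; mem=20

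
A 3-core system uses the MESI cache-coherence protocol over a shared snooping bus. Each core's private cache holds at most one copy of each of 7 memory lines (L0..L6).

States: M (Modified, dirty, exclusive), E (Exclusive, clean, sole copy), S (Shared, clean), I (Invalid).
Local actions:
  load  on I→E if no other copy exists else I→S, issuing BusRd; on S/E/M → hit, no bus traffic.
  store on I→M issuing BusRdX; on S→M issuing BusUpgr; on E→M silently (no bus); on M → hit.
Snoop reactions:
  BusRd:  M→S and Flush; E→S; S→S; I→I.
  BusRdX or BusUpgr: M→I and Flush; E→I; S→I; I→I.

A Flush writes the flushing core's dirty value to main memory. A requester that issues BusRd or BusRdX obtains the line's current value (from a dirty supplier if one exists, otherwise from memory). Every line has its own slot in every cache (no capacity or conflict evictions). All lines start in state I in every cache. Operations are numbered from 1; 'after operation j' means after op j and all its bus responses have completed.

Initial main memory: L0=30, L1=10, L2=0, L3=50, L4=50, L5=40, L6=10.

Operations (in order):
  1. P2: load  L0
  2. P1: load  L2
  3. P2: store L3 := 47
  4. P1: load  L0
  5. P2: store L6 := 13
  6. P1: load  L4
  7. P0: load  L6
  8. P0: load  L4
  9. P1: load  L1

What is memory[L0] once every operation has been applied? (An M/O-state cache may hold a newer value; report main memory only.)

[1] P2: load  L0 | P0:I, P1:I, P2:E(30) | bus: BusRd
[2] P1: load  L2 | P0:I, P1:E(0), P2:I | bus: BusRd
[3] P2: store L3 := 47 | P0:I, P1:I, P2:M(47) | bus: BusRdX
[4] P1: load  L0 | P0:I, P1:S(30), P2:S(30) | bus: BusRd
[5] P2: store L6 := 13 | P0:I, P1:I, P2:M(13) | bus: BusRdX
[6] P1: load  L4 | P0:I, P1:E(50), P2:I | bus: BusRd
[7] P0: load  L6 | P0:S(13), P1:I, P2:S(13) | bus: BusRd,Flush
[8] P0: load  L4 | P0:S(50), P1:S(50), P2:I | bus: BusRd
[9] P1: load  L1 | P0:I, P1:E(10), P2:I | bus: BusRd

memory[L0] = 30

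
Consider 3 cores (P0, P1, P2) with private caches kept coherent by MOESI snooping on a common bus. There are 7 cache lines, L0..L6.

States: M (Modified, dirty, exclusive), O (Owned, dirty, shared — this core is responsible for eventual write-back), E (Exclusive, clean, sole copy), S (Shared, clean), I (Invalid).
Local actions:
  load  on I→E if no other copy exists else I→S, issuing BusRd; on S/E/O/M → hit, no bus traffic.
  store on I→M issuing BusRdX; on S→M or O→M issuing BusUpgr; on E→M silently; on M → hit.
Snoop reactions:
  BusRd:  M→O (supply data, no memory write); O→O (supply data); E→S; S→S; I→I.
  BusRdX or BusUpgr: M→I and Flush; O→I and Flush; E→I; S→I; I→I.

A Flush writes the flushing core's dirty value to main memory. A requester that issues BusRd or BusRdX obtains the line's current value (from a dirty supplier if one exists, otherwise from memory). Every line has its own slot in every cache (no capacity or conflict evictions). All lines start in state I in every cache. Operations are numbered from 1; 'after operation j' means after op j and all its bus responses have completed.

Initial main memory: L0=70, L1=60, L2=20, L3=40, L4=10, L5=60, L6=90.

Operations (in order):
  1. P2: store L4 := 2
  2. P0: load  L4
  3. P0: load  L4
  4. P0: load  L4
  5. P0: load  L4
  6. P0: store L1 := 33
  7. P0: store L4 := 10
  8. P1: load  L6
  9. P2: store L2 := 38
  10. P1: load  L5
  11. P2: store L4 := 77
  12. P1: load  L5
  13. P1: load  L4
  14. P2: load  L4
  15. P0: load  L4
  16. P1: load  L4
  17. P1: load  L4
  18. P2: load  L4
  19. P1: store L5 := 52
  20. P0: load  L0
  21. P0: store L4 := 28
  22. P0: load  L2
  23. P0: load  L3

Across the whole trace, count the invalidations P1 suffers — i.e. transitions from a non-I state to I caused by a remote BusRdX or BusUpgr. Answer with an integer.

  op1 P2: store L4 := 2 → I/I/M on L4; bus BusRdX; mem=10
  op2 P0: load  L4 → S/I/O on L4; bus BusRd; mem=10
  op3 P0: load  L4 → S/I/O on L4; bus (none); mem=10
  op4 P0: load  L4 → S/I/O on L4; bus (none); mem=10
  op5 P0: load  L4 → S/I/O on L4; bus (none); mem=10
  op6 P0: store L1 := 33 → M/I/I on L1; bus BusRdX; mem=60
  op7 P0: store L4 := 10 → M/I/I on L4; bus BusUpgr Flush; mem=2
  op8 P1: load  L6 → I/E/I on L6; bus BusRd; mem=90
  op9 P2: store L2 := 38 → I/I/M on L2; bus BusRdX; mem=20
  op10 P1: load  L5 → I/E/I on L5; bus BusRd; mem=60
  op11 P2: store L4 := 77 → I/I/M on L4; bus BusRdX Flush; mem=10
  op12 P1: load  L5 → I/E/I on L5; bus (none); mem=60
  op13 P1: load  L4 → I/S/O on L4; bus BusRd; mem=10
  op14 P2: load  L4 → I/S/O on L4; bus (none); mem=10
  op15 P0: load  L4 → S/S/O on L4; bus BusRd; mem=10
  op16 P1: load  L4 → S/S/O on L4; bus (none); mem=10
  op17 P1: load  L4 → S/S/O on L4; bus (none); mem=10
  op18 P2: load  L4 → S/S/O on L4; bus (none); mem=10
  op19 P1: store L5 := 52 → I/M/I on L5; bus (none); mem=60
  op20 P0: load  L0 → E/I/I on L0; bus BusRd; mem=70
  op21 P0: store L4 := 28 → M/I/I on L4; bus BusUpgr Flush; mem=77
  op22 P0: load  L2 → S/I/O on L2; bus BusRd; mem=20
  op23 P0: load  L3 → E/I/I on L3; bus BusRd; mem=40

invalidations = 1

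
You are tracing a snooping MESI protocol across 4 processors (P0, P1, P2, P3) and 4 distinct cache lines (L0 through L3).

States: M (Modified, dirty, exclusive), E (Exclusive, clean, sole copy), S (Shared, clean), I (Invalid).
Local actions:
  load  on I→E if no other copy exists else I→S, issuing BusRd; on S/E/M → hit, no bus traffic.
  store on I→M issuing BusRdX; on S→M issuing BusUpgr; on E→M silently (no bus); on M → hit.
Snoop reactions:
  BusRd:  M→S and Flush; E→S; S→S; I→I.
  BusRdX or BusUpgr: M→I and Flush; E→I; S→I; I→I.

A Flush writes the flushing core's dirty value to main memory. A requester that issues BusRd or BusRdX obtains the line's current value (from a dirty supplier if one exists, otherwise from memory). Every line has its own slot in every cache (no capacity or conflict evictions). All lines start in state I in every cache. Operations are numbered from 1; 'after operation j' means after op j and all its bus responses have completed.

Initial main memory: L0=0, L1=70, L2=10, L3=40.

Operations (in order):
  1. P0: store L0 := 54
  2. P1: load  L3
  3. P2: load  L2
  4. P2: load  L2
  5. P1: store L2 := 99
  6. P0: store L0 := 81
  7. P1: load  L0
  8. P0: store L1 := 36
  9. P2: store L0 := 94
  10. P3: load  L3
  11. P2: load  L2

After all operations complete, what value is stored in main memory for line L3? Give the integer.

  op1 P0: store L0 := 54 → M/I/I/I on L0; bus BusRdX; mem=0
  op2 P1: load  L3 → I/E/I/I on L3; bus BusRd; mem=40
  op3 P2: load  L2 → I/I/E/I on L2; bus BusRd; mem=10
  op4 P2: load  L2 → I/I/E/I on L2; bus (none); mem=10
  op5 P1: store L2 := 99 → I/M/I/I on L2; bus BusRdX; mem=10
  op6 P0: store L0 := 81 → M/I/I/I on L0; bus (none); mem=0
  op7 P1: load  L0 → S/S/I/I on L0; bus BusRd Flush; mem=81
  op8 P0: store L1 := 36 → M/I/I/I on L1; bus BusRdX; mem=70
  op9 P2: store L0 := 94 → I/I/M/I on L0; bus BusRdX; mem=81
  op10 P3: load  L3 → I/S/I/S on L3; bus BusRd; mem=40
  op11 P2: load  L2 → I/S/S/I on L2; bus BusRd Flush; mem=99

memory[L3] = 40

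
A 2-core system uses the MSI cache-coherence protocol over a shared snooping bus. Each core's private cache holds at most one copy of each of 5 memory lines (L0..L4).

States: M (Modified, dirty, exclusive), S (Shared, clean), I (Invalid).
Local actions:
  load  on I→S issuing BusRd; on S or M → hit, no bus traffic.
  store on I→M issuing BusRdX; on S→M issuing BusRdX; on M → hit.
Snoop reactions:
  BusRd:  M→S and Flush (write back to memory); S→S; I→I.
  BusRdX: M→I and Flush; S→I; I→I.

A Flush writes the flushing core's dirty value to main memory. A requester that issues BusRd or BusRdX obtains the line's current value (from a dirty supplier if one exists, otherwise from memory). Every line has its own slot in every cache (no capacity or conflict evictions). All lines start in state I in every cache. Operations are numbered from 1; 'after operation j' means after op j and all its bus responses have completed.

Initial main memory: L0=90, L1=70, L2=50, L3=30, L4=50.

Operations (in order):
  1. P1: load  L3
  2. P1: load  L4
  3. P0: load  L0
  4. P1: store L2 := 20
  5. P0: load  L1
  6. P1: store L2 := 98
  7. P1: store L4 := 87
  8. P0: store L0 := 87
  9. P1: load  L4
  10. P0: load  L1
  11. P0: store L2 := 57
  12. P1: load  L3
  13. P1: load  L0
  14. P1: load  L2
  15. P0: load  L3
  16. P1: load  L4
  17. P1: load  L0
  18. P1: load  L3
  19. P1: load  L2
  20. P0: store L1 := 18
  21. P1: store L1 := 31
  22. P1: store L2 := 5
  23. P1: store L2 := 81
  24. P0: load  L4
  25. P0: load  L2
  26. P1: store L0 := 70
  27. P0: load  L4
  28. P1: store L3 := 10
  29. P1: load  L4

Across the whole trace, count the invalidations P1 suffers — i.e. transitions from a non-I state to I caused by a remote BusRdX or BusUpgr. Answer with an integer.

invalidations = 1

[1] P1: load  L3 | P0:I, P1:S(30) | bus: BusRd
[2] P1: load  L4 | P0:I, P1:S(50) | bus: BusRd
[3] P0: load  L0 | P0:S(90), P1:I | bus: BusRd
[4] P1: store L2 := 20 | P0:I, P1:M(20) | bus: BusRdX
[5] P0: load  L1 | P0:S(70), P1:I | bus: BusRd
[6] P1: store L2 := 98 | P0:I, P1:M(98) | bus: none
[7] P1: store L4 := 87 | P0:I, P1:M(87) | bus: BusRdX
[8] P0: store L0 := 87 | P0:M(87), P1:I | bus: BusRdX
[9] P1: load  L4 | P0:I, P1:M(87) | bus: none
[10] P0: load  L1 | P0:S(70), P1:I | bus: none
[11] P0: store L2 := 57 | P0:M(57), P1:I | bus: BusRdX,Flush
[12] P1: load  L3 | P0:I, P1:S(30) | bus: none
[13] P1: load  L0 | P0:S(87), P1:S(87) | bus: BusRd,Flush
[14] P1: load  L2 | P0:S(57), P1:S(57) | bus: BusRd,Flush
[15] P0: load  L3 | P0:S(30), P1:S(30) | bus: BusRd
[16] P1: load  L4 | P0:I, P1:M(87) | bus: none
[17] P1: load  L0 | P0:S(87), P1:S(87) | bus: none
[18] P1: load  L3 | P0:S(30), P1:S(30) | bus: none
[19] P1: load  L2 | P0:S(57), P1:S(57) | bus: none
[20] P0: store L1 := 18 | P0:M(18), P1:I | bus: BusRdX
[21] P1: store L1 := 31 | P0:I, P1:M(31) | bus: BusRdX,Flush
[22] P1: store L2 := 5 | P0:I, P1:M(5) | bus: BusRdX
[23] P1: store L2 := 81 | P0:I, P1:M(81) | bus: none
[24] P0: load  L4 | P0:S(87), P1:S(87) | bus: BusRd,Flush
[25] P0: load  L2 | P0:S(81), P1:S(81) | bus: BusRd,Flush
[26] P1: store L0 := 70 | P0:I, P1:M(70) | bus: BusRdX
[27] P0: load  L4 | P0:S(87), P1:S(87) | bus: none
[28] P1: store L3 := 10 | P0:I, P1:M(10) | bus: BusRdX
[29] P1: load  L4 | P0:S(87), P1:S(87) | bus: none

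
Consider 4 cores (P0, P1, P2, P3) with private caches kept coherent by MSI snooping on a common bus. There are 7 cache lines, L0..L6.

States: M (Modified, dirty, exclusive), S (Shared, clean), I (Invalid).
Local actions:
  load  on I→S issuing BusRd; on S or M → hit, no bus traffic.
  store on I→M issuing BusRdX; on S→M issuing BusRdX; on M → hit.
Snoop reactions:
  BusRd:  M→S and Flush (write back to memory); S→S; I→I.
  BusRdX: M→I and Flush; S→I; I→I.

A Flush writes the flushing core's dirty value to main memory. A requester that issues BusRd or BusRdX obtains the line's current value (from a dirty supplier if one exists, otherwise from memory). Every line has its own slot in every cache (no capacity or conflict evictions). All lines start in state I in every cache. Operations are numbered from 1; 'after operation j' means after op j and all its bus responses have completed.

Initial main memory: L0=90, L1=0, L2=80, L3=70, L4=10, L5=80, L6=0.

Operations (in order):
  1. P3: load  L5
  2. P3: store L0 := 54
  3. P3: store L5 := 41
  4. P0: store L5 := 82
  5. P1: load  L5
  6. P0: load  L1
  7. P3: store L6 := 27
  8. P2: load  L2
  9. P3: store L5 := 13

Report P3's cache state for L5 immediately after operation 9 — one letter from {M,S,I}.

1. P3: load  L5  bus=[BusRd]  L5: P0=I P1=I P2=I P3=S  mem[L5]=80
2. P3: store L0 := 54  bus=[BusRdX]  L0: P0=I P1=I P2=I P3=M  mem[L0]=90
3. P3: store L5 := 41  bus=[BusRdX]  L5: P0=I P1=I P2=I P3=M  mem[L5]=80
4. P0: store L5 := 82  bus=[BusRdX,Flush]  L5: P0=M P1=I P2=I P3=I  mem[L5]=41
5. P1: load  L5  bus=[BusRd,Flush]  L5: P0=S P1=S P2=I P3=I  mem[L5]=82
6. P0: load  L1  bus=[BusRd]  L1: P0=S P1=I P2=I P3=I  mem[L1]=0
7. P3: store L6 := 27  bus=[BusRdX]  L6: P0=I P1=I P2=I P3=M  mem[L6]=0
8. P2: load  L2  bus=[BusRd]  L2: P0=I P1=I P2=S P3=I  mem[L2]=80
9. P3: store L5 := 13  bus=[BusRdX]  L5: P0=I P1=I P2=I P3=M  mem[L5]=82

state = M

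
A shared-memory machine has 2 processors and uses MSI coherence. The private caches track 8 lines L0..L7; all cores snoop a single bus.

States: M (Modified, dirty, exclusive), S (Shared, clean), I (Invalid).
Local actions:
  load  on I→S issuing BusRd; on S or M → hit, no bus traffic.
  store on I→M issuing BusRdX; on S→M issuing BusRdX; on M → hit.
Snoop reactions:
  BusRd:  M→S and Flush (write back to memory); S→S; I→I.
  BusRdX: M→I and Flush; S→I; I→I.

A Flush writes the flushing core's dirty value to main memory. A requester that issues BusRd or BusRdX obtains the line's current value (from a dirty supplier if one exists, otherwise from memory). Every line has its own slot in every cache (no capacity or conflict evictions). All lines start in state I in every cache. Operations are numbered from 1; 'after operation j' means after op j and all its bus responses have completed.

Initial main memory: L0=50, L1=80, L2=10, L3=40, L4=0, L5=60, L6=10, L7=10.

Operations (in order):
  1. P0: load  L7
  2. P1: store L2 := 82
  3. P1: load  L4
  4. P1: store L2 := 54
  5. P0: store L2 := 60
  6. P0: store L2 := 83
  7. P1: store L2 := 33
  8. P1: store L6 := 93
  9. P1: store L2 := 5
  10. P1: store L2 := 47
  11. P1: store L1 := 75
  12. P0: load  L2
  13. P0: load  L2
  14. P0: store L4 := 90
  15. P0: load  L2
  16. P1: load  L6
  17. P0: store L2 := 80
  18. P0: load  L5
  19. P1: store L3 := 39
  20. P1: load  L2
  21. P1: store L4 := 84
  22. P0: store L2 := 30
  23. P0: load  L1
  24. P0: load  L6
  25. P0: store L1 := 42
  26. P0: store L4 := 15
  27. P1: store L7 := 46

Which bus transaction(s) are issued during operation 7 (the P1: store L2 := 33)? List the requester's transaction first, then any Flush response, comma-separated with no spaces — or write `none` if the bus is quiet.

bus = BusRdX,Flush

step 1: P0: load  L7  ⟶  SI  (L7)  txn=BusRd  M[L7]=10
step 2: P1: store L2 := 82  ⟶  IM  (L2)  txn=BusRdX  M[L2]=10
step 3: P1: load  L4  ⟶  IS  (L4)  txn=BusRd  M[L4]=0
step 4: P1: store L2 := 54  ⟶  IM  (L2)  txn=∅  M[L2]=10
step 5: P0: store L2 := 60  ⟶  MI  (L2)  txn=BusRdX+Flush  M[L2]=54
step 6: P0: store L2 := 83  ⟶  MI  (L2)  txn=∅  M[L2]=54
step 7: P1: store L2 := 33  ⟶  IM  (L2)  txn=BusRdX+Flush  M[L2]=83
step 8: P1: store L6 := 93  ⟶  IM  (L6)  txn=BusRdX  M[L6]=10
step 9: P1: store L2 := 5  ⟶  IM  (L2)  txn=∅  M[L2]=83
step 10: P1: store L2 := 47  ⟶  IM  (L2)  txn=∅  M[L2]=83
step 11: P1: store L1 := 75  ⟶  IM  (L1)  txn=BusRdX  M[L1]=80
step 12: P0: load  L2  ⟶  SS  (L2)  txn=BusRd+Flush  M[L2]=47
step 13: P0: load  L2  ⟶  SS  (L2)  txn=∅  M[L2]=47
step 14: P0: store L4 := 90  ⟶  MI  (L4)  txn=BusRdX  M[L4]=0
step 15: P0: load  L2  ⟶  SS  (L2)  txn=∅  M[L2]=47
step 16: P1: load  L6  ⟶  IM  (L6)  txn=∅  M[L6]=10
step 17: P0: store L2 := 80  ⟶  MI  (L2)  txn=BusRdX  M[L2]=47
step 18: P0: load  L5  ⟶  SI  (L5)  txn=BusRd  M[L5]=60
step 19: P1: store L3 := 39  ⟶  IM  (L3)  txn=BusRdX  M[L3]=40
step 20: P1: load  L2  ⟶  SS  (L2)  txn=BusRd+Flush  M[L2]=80
step 21: P1: store L4 := 84  ⟶  IM  (L4)  txn=BusRdX+Flush  M[L4]=90
step 22: P0: store L2 := 30  ⟶  MI  (L2)  txn=BusRdX  M[L2]=80
step 23: P0: load  L1  ⟶  SS  (L1)  txn=BusRd+Flush  M[L1]=75
step 24: P0: load  L6  ⟶  SS  (L6)  txn=BusRd+Flush  M[L6]=93
step 25: P0: store L1 := 42  ⟶  MI  (L1)  txn=BusRdX  M[L1]=75
step 26: P0: store L4 := 15  ⟶  MI  (L4)  txn=BusRdX+Flush  M[L4]=84
step 27: P1: store L7 := 46  ⟶  IM  (L7)  txn=BusRdX  M[L7]=10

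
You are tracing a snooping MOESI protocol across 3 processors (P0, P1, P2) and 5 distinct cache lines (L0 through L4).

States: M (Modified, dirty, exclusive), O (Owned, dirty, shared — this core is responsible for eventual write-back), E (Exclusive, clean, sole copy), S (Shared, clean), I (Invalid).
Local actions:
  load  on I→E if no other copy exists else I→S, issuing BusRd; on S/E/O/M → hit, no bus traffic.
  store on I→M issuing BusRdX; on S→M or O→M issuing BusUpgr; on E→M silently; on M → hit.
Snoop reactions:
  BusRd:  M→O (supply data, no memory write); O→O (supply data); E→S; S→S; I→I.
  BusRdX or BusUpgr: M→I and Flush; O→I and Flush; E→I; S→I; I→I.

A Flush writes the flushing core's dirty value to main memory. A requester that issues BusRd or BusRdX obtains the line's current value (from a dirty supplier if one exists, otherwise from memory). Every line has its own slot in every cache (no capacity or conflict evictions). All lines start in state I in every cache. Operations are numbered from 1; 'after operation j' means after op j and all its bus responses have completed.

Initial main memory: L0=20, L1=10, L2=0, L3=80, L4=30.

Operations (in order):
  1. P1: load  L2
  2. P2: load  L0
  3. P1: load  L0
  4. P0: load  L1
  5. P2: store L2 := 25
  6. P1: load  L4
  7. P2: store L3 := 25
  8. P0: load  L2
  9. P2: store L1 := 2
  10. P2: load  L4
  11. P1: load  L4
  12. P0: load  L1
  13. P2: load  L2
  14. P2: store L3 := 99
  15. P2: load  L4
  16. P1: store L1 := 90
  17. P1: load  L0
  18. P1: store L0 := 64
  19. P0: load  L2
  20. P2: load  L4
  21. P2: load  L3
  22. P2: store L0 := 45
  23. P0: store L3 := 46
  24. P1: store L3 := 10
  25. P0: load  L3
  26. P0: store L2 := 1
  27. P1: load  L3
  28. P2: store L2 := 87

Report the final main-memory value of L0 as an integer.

  op1 P1: load  L2 → I/E/I on L2; bus BusRd; mem=0
  op2 P2: load  L0 → I/I/E on L0; bus BusRd; mem=20
  op3 P1: load  L0 → I/S/S on L0; bus BusRd; mem=20
  op4 P0: load  L1 → E/I/I on L1; bus BusRd; mem=10
  op5 P2: store L2 := 25 → I/I/M on L2; bus BusRdX; mem=0
  op6 P1: load  L4 → I/E/I on L4; bus BusRd; mem=30
  op7 P2: store L3 := 25 → I/I/M on L3; bus BusRdX; mem=80
  op8 P0: load  L2 → S/I/O on L2; bus BusRd; mem=0
  op9 P2: store L1 := 2 → I/I/M on L1; bus BusRdX; mem=10
  op10 P2: load  L4 → I/S/S on L4; bus BusRd; mem=30
  op11 P1: load  L4 → I/S/S on L4; bus (none); mem=30
  op12 P0: load  L1 → S/I/O on L1; bus BusRd; mem=10
  op13 P2: load  L2 → S/I/O on L2; bus (none); mem=0
  op14 P2: store L3 := 99 → I/I/M on L3; bus (none); mem=80
  op15 P2: load  L4 → I/S/S on L4; bus (none); mem=30
  op16 P1: store L1 := 90 → I/M/I on L1; bus BusRdX Flush; mem=2
  op17 P1: load  L0 → I/S/S on L0; bus (none); mem=20
  op18 P1: store L0 := 64 → I/M/I on L0; bus BusUpgr; mem=20
  op19 P0: load  L2 → S/I/O on L2; bus (none); mem=0
  op20 P2: load  L4 → I/S/S on L4; bus (none); mem=30
  op21 P2: load  L3 → I/I/M on L3; bus (none); mem=80
  op22 P2: store L0 := 45 → I/I/M on L0; bus BusRdX Flush; mem=64
  op23 P0: store L3 := 46 → M/I/I on L3; bus BusRdX Flush; mem=99
  op24 P1: store L3 := 10 → I/M/I on L3; bus BusRdX Flush; mem=46
  op25 P0: load  L3 → S/O/I on L3; bus BusRd; mem=46
  op26 P0: store L2 := 1 → M/I/I on L2; bus BusUpgr Flush; mem=25
  op27 P1: load  L3 → S/O/I on L3; bus (none); mem=46
  op28 P2: store L2 := 87 → I/I/M on L2; bus BusRdX Flush; mem=1

memory[L0] = 64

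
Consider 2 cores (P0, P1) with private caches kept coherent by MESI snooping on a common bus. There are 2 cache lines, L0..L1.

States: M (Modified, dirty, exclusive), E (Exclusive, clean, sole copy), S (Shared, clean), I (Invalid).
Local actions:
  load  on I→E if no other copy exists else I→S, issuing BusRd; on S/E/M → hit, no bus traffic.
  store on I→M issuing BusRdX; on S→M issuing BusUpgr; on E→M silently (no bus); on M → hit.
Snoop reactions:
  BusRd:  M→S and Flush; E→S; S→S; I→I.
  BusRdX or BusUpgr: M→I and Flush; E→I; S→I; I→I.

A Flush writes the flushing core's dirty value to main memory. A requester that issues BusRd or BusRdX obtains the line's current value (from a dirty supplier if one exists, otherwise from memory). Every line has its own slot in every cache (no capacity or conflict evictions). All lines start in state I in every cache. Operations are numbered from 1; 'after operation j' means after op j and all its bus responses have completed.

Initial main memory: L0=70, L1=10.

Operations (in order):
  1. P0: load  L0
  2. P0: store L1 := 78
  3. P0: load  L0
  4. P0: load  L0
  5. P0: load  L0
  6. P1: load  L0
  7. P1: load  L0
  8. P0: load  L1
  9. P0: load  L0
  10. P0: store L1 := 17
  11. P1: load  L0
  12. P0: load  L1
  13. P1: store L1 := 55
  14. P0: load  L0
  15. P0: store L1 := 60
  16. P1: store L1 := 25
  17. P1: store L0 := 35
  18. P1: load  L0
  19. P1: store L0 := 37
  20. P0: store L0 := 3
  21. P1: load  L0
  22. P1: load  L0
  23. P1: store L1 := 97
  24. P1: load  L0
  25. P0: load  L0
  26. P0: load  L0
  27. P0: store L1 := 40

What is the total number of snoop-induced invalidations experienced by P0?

step 1: P0: load  L0  ⟶  EI  (L0)  txn=BusRd  M[L0]=70
step 2: P0: store L1 := 78  ⟶  MI  (L1)  txn=BusRdX  M[L1]=10
step 3: P0: load  L0  ⟶  EI  (L0)  txn=∅  M[L0]=70
step 4: P0: load  L0  ⟶  EI  (L0)  txn=∅  M[L0]=70
step 5: P0: load  L0  ⟶  EI  (L0)  txn=∅  M[L0]=70
step 6: P1: load  L0  ⟶  SS  (L0)  txn=BusRd  M[L0]=70
step 7: P1: load  L0  ⟶  SS  (L0)  txn=∅  M[L0]=70
step 8: P0: load  L1  ⟶  MI  (L1)  txn=∅  M[L1]=10
step 9: P0: load  L0  ⟶  SS  (L0)  txn=∅  M[L0]=70
step 10: P0: store L1 := 17  ⟶  MI  (L1)  txn=∅  M[L1]=10
step 11: P1: load  L0  ⟶  SS  (L0)  txn=∅  M[L0]=70
step 12: P0: load  L1  ⟶  MI  (L1)  txn=∅  M[L1]=10
step 13: P1: store L1 := 55  ⟶  IM  (L1)  txn=BusRdX+Flush  M[L1]=17
step 14: P0: load  L0  ⟶  SS  (L0)  txn=∅  M[L0]=70
step 15: P0: store L1 := 60  ⟶  MI  (L1)  txn=BusRdX+Flush  M[L1]=55
step 16: P1: store L1 := 25  ⟶  IM  (L1)  txn=BusRdX+Flush  M[L1]=60
step 17: P1: store L0 := 35  ⟶  IM  (L0)  txn=BusUpgr  M[L0]=70
step 18: P1: load  L0  ⟶  IM  (L0)  txn=∅  M[L0]=70
step 19: P1: store L0 := 37  ⟶  IM  (L0)  txn=∅  M[L0]=70
step 20: P0: store L0 := 3  ⟶  MI  (L0)  txn=BusRdX+Flush  M[L0]=37
step 21: P1: load  L0  ⟶  SS  (L0)  txn=BusRd+Flush  M[L0]=3
step 22: P1: load  L0  ⟶  SS  (L0)  txn=∅  M[L0]=3
step 23: P1: store L1 := 97  ⟶  IM  (L1)  txn=∅  M[L1]=60
step 24: P1: load  L0  ⟶  SS  (L0)  txn=∅  M[L0]=3
step 25: P0: load  L0  ⟶  SS  (L0)  txn=∅  M[L0]=3
step 26: P0: load  L0  ⟶  SS  (L0)  txn=∅  M[L0]=3
step 27: P0: store L1 := 40  ⟶  MI  (L1)  txn=BusRdX+Flush  M[L1]=97

invalidations = 3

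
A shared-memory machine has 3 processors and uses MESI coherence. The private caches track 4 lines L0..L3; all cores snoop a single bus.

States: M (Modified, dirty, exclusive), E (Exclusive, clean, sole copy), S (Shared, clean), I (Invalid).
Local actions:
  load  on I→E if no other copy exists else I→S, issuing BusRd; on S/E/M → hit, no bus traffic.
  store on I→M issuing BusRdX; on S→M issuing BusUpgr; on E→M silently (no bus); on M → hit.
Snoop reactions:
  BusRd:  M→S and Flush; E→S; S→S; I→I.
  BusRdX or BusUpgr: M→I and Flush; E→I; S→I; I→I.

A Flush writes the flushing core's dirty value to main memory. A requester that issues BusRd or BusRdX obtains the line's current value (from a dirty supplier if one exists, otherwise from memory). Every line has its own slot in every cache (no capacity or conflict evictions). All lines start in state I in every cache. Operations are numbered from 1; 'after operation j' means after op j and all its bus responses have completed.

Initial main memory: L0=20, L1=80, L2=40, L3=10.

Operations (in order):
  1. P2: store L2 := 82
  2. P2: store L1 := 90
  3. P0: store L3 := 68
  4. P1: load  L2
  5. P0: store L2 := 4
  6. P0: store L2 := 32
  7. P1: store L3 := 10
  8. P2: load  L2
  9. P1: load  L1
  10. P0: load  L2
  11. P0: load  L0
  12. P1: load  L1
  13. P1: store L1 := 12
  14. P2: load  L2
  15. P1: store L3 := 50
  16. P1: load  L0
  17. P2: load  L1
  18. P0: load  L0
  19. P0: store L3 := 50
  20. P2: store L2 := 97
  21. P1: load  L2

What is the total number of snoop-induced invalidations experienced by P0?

invalidations = 2

1. P2: store L2 := 82  bus=[BusRdX]  L2: P0=I P1=I P2=M  mem[L2]=40
2. P2: store L1 := 90  bus=[BusRdX]  L1: P0=I P1=I P2=M  mem[L1]=80
3. P0: store L3 := 68  bus=[BusRdX]  L3: P0=M P1=I P2=I  mem[L3]=10
4. P1: load  L2  bus=[BusRd,Flush]  L2: P0=I P1=S P2=S  mem[L2]=82
5. P0: store L2 := 4  bus=[BusRdX]  L2: P0=M P1=I P2=I  mem[L2]=82
6. P0: store L2 := 32  bus=[-]  L2: P0=M P1=I P2=I  mem[L2]=82
7. P1: store L3 := 10  bus=[BusRdX,Flush]  L3: P0=I P1=M P2=I  mem[L3]=68
8. P2: load  L2  bus=[BusRd,Flush]  L2: P0=S P1=I P2=S  mem[L2]=32
9. P1: load  L1  bus=[BusRd,Flush]  L1: P0=I P1=S P2=S  mem[L1]=90
10. P0: load  L2  bus=[-]  L2: P0=S P1=I P2=S  mem[L2]=32
11. P0: load  L0  bus=[BusRd]  L0: P0=E P1=I P2=I  mem[L0]=20
12. P1: load  L1  bus=[-]  L1: P0=I P1=S P2=S  mem[L1]=90
13. P1: store L1 := 12  bus=[BusUpgr]  L1: P0=I P1=M P2=I  mem[L1]=90
14. P2: load  L2  bus=[-]  L2: P0=S P1=I P2=S  mem[L2]=32
15. P1: store L3 := 50  bus=[-]  L3: P0=I P1=M P2=I  mem[L3]=68
16. P1: load  L0  bus=[BusRd]  L0: P0=S P1=S P2=I  mem[L0]=20
17. P2: load  L1  bus=[BusRd,Flush]  L1: P0=I P1=S P2=S  mem[L1]=12
18. P0: load  L0  bus=[-]  L0: P0=S P1=S P2=I  mem[L0]=20
19. P0: store L3 := 50  bus=[BusRdX,Flush]  L3: P0=M P1=I P2=I  mem[L3]=50
20. P2: store L2 := 97  bus=[BusUpgr]  L2: P0=I P1=I P2=M  mem[L2]=32
21. P1: load  L2  bus=[BusRd,Flush]  L2: P0=I P1=S P2=S  mem[L2]=97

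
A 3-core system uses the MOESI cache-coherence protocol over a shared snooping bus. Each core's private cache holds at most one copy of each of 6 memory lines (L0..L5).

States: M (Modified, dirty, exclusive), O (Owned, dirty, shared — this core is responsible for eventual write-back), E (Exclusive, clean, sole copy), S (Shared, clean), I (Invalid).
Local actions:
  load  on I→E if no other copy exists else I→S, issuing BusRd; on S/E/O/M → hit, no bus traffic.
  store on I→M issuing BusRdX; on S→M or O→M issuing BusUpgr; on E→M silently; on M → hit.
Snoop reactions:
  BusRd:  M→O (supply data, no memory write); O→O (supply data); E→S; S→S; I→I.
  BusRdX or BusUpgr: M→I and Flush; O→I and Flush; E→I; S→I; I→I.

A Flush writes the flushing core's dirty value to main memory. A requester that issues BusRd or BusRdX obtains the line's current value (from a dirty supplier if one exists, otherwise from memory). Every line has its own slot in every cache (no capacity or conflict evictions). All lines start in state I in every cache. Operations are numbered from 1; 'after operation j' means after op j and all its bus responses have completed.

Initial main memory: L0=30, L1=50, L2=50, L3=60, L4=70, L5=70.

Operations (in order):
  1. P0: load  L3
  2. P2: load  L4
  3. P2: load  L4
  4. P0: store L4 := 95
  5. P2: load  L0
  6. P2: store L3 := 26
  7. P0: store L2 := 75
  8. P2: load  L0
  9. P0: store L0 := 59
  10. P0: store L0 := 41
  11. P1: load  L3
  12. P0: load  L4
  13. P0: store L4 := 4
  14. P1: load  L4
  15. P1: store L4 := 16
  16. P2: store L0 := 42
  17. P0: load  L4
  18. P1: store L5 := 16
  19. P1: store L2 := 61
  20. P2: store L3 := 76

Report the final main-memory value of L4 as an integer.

memory[L4] = 4

1. P0: load  L3  bus=[BusRd]  L3: P0=E P1=I P2=I  mem[L3]=60
2. P2: load  L4  bus=[BusRd]  L4: P0=I P1=I P2=E  mem[L4]=70
3. P2: load  L4  bus=[-]  L4: P0=I P1=I P2=E  mem[L4]=70
4. P0: store L4 := 95  bus=[BusRdX]  L4: P0=M P1=I P2=I  mem[L4]=70
5. P2: load  L0  bus=[BusRd]  L0: P0=I P1=I P2=E  mem[L0]=30
6. P2: store L3 := 26  bus=[BusRdX]  L3: P0=I P1=I P2=M  mem[L3]=60
7. P0: store L2 := 75  bus=[BusRdX]  L2: P0=M P1=I P2=I  mem[L2]=50
8. P2: load  L0  bus=[-]  L0: P0=I P1=I P2=E  mem[L0]=30
9. P0: store L0 := 59  bus=[BusRdX]  L0: P0=M P1=I P2=I  mem[L0]=30
10. P0: store L0 := 41  bus=[-]  L0: P0=M P1=I P2=I  mem[L0]=30
11. P1: load  L3  bus=[BusRd]  L3: P0=I P1=S P2=O  mem[L3]=60
12. P0: load  L4  bus=[-]  L4: P0=M P1=I P2=I  mem[L4]=70
13. P0: store L4 := 4  bus=[-]  L4: P0=M P1=I P2=I  mem[L4]=70
14. P1: load  L4  bus=[BusRd]  L4: P0=O P1=S P2=I  mem[L4]=70
15. P1: store L4 := 16  bus=[BusUpgr,Flush]  L4: P0=I P1=M P2=I  mem[L4]=4
16. P2: store L0 := 42  bus=[BusRdX,Flush]  L0: P0=I P1=I P2=M  mem[L0]=41
17. P0: load  L4  bus=[BusRd]  L4: P0=S P1=O P2=I  mem[L4]=4
18. P1: store L5 := 16  bus=[BusRdX]  L5: P0=I P1=M P2=I  mem[L5]=70
19. P1: store L2 := 61  bus=[BusRdX,Flush]  L2: P0=I P1=M P2=I  mem[L2]=75
20. P2: store L3 := 76  bus=[BusUpgr]  L3: P0=I P1=I P2=M  mem[L3]=60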